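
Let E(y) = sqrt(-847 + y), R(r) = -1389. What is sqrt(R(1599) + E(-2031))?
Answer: sqrt(-1389 + I*sqrt(2878)) ≈ 0.7196 + 37.276*I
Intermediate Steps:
sqrt(R(1599) + E(-2031)) = sqrt(-1389 + sqrt(-847 - 2031)) = sqrt(-1389 + sqrt(-2878)) = sqrt(-1389 + I*sqrt(2878))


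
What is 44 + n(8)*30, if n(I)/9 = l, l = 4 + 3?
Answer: 1934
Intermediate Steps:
l = 7
n(I) = 63 (n(I) = 9*7 = 63)
44 + n(8)*30 = 44 + 63*30 = 44 + 1890 = 1934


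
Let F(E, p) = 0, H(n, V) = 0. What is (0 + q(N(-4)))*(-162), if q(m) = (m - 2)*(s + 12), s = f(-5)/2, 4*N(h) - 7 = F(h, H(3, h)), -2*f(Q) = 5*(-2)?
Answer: 2349/4 ≈ 587.25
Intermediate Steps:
f(Q) = 5 (f(Q) = -5*(-2)/2 = -1/2*(-10) = 5)
N(h) = 7/4 (N(h) = 7/4 + (1/4)*0 = 7/4 + 0 = 7/4)
s = 5/2 ≈ 2.5000
q(m) = -29 + 29*m/2 (q(m) = (m - 2)*(5/2 + 12) = (-2 + m)*(29/2) = -29 + 29*m/2)
(0 + q(N(-4)))*(-162) = (0 + (-29 + (29/2)*(7/4)))*(-162) = (0 + (-29 + 203/8))*(-162) = (0 - 29/8)*(-162) = -29/8*(-162) = 2349/4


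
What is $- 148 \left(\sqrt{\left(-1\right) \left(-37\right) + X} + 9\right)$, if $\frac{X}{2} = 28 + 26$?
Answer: $-1332 - 148 \sqrt{145} \approx -3114.2$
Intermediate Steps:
$X = 108$ ($X = 2 \left(28 + 26\right) = 2 \cdot 54 = 108$)
$- 148 \left(\sqrt{\left(-1\right) \left(-37\right) + X} + 9\right) = - 148 \left(\sqrt{\left(-1\right) \left(-37\right) + 108} + 9\right) = - 148 \left(\sqrt{37 + 108} + 9\right) = - 148 \left(\sqrt{145} + 9\right) = - 148 \left(9 + \sqrt{145}\right) = -1332 - 148 \sqrt{145}$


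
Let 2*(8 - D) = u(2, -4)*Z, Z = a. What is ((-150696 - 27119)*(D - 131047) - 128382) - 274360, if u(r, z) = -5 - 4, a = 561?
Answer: 45702806151/2 ≈ 2.2851e+10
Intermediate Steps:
Z = 561
u(r, z) = -9
D = 5065/2 (D = 8 - (-9)*561/2 = 8 - ½*(-5049) = 8 + 5049/2 = 5065/2 ≈ 2532.5)
((-150696 - 27119)*(D - 131047) - 128382) - 274360 = ((-150696 - 27119)*(5065/2 - 131047) - 128382) - 274360 = (-177815*(-257029/2) - 128382) - 274360 = (45703611635/2 - 128382) - 274360 = 45703354871/2 - 274360 = 45702806151/2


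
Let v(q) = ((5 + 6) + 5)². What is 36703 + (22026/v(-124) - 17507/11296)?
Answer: 1662205913/45184 ≈ 36788.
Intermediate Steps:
v(q) = 256 (v(q) = (11 + 5)² = 16² = 256)
36703 + (22026/v(-124) - 17507/11296) = 36703 + (22026/256 - 17507/11296) = 36703 + (22026*(1/256) - 17507*1/11296) = 36703 + (11013/128 - 17507/11296) = 36703 + 3817561/45184 = 1662205913/45184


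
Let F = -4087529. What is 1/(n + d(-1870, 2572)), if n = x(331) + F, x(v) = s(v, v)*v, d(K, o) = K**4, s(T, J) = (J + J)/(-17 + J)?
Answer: 157/1919843967137508 ≈ 8.1777e-14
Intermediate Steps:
s(T, J) = 2*J/(-17 + J) (s(T, J) = (2*J)/(-17 + J) = 2*J/(-17 + J))
x(v) = 2*v**2/(-17 + v) (x(v) = (2*v/(-17 + v))*v = 2*v**2/(-17 + v))
n = -641632492/157 (n = 2*331**2/(-17 + 331) - 4087529 = 2*109561/314 - 4087529 = 2*109561*(1/314) - 4087529 = 109561/157 - 4087529 = -641632492/157 ≈ -4.0868e+6)
1/(n + d(-1870, 2572)) = 1/(-641632492/157 + (-1870)**4) = 1/(-641632492/157 + 12228309610000) = 1/(1919843967137508/157) = 157/1919843967137508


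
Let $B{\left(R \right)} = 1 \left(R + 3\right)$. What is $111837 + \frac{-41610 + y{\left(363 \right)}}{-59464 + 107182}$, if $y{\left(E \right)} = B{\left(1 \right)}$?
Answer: $\frac{2668298180}{23859} \approx 1.1184 \cdot 10^{5}$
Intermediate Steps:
$B{\left(R \right)} = 3 + R$ ($B{\left(R \right)} = 1 \left(3 + R\right) = 3 + R$)
$y{\left(E \right)} = 4$ ($y{\left(E \right)} = 3 + 1 = 4$)
$111837 + \frac{-41610 + y{\left(363 \right)}}{-59464 + 107182} = 111837 + \frac{-41610 + 4}{-59464 + 107182} = 111837 - \frac{41606}{47718} = 111837 - \frac{20803}{23859} = \frac{2668298180}{23859}$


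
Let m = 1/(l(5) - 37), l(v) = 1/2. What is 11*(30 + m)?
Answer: 24068/73 ≈ 329.70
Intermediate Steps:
l(v) = 1/2
m = -2/73 (m = 1/(1/2 - 37) = 1/(-73/2) = -2/73 ≈ -0.027397)
11*(30 + m) = 11*(30 - 2/73) = 11*(2188/73) = 24068/73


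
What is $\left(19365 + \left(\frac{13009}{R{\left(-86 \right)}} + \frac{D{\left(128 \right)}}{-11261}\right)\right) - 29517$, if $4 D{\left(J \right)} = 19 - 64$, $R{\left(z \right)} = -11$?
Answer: $- \frac{5616130469}{495484} \approx -11335.0$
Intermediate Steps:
$D{\left(J \right)} = - \frac{45}{4}$ ($D{\left(J \right)} = \frac{19 - 64}{4} = \frac{1}{4} \left(-45\right) = - \frac{45}{4}$)
$\left(19365 + \left(\frac{13009}{R{\left(-86 \right)}} + \frac{D{\left(128 \right)}}{-11261}\right)\right) - 29517 = \left(19365 + \left(\frac{13009}{-11} - \frac{45}{4 \left(-11261\right)}\right)\right) - 29517 = \left(19365 + \left(13009 \left(- \frac{1}{11}\right) - - \frac{45}{45044}\right)\right) - 29517 = \left(19365 + \left(- \frac{13009}{11} + \frac{45}{45044}\right)\right) - 29517 = \left(19365 - \frac{585976901}{495484}\right) - 29517 = \frac{9009070759}{495484} - 29517 = - \frac{5616130469}{495484}$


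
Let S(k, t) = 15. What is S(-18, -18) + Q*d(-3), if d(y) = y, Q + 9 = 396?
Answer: -1146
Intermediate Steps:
Q = 387 (Q = -9 + 396 = 387)
S(-18, -18) + Q*d(-3) = 15 + 387*(-3) = 15 - 1161 = -1146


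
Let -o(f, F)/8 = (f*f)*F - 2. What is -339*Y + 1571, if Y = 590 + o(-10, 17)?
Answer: 4406537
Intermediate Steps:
o(f, F) = 16 - 8*F*f**2 (o(f, F) = -8*((f*f)*F - 2) = -8*(f**2*F - 2) = -8*(F*f**2 - 2) = -8*(-2 + F*f**2) = 16 - 8*F*f**2)
Y = -12994 (Y = 590 + (16 - 8*17*(-10)**2) = 590 + (16 - 8*17*100) = 590 + (16 - 13600) = 590 - 13584 = -12994)
-339*Y + 1571 = -339*(-12994) + 1571 = 4404966 + 1571 = 4406537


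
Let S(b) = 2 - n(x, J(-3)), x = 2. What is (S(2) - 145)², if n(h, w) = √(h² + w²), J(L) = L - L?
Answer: 21025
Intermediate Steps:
J(L) = 0
S(b) = 0 (S(b) = 2 - √(2² + 0²) = 2 - √(4 + 0) = 2 - √4 = 2 - 1*2 = 2 - 2 = 0)
(S(2) - 145)² = (0 - 145)² = (-145)² = 21025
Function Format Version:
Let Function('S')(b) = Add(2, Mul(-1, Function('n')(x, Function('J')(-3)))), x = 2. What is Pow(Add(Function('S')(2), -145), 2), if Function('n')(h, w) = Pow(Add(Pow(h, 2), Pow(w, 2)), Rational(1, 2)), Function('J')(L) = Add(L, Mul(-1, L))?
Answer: 21025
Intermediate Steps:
Function('J')(L) = 0
Function('S')(b) = 0 (Function('S')(b) = Add(2, Mul(-1, Pow(Add(Pow(2, 2), Pow(0, 2)), Rational(1, 2)))) = Add(2, Mul(-1, Pow(Add(4, 0), Rational(1, 2)))) = Add(2, Mul(-1, Pow(4, Rational(1, 2)))) = Add(2, Mul(-1, 2)) = Add(2, -2) = 0)
Pow(Add(Function('S')(2), -145), 2) = Pow(Add(0, -145), 2) = Pow(-145, 2) = 21025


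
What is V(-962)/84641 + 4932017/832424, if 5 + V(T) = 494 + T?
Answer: 417057114345/70457199784 ≈ 5.9193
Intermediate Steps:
V(T) = 489 + T (V(T) = -5 + (494 + T) = 489 + T)
V(-962)/84641 + 4932017/832424 = (489 - 962)/84641 + 4932017/832424 = -473*1/84641 + 4932017*(1/832424) = -473/84641 + 4932017/832424 = 417057114345/70457199784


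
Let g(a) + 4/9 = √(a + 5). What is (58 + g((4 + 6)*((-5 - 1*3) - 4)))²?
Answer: 259009/81 + 1036*I*√115/9 ≈ 3197.6 + 1234.4*I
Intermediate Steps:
g(a) = -4/9 + √(5 + a) (g(a) = -4/9 + √(a + 5) = -4/9 + √(5 + a))
(58 + g((4 + 6)*((-5 - 1*3) - 4)))² = (58 + (-4/9 + √(5 + (4 + 6)*((-5 - 1*3) - 4))))² = (58 + (-4/9 + √(5 + 10*((-5 - 3) - 4))))² = (58 + (-4/9 + √(5 + 10*(-8 - 4))))² = (58 + (-4/9 + √(5 + 10*(-12))))² = (58 + (-4/9 + √(5 - 120)))² = (58 + (-4/9 + √(-115)))² = (58 + (-4/9 + I*√115))² = (518/9 + I*√115)²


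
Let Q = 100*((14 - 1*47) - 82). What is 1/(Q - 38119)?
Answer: -1/49619 ≈ -2.0154e-5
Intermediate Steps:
Q = -11500 (Q = 100*((14 - 47) - 82) = 100*(-33 - 82) = 100*(-115) = -11500)
1/(Q - 38119) = 1/(-11500 - 38119) = 1/(-49619) = -1/49619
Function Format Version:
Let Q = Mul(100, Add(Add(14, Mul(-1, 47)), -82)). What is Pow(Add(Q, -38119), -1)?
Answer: Rational(-1, 49619) ≈ -2.0154e-5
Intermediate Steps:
Q = -11500 (Q = Mul(100, Add(Add(14, -47), -82)) = Mul(100, Add(-33, -82)) = Mul(100, -115) = -11500)
Pow(Add(Q, -38119), -1) = Pow(Add(-11500, -38119), -1) = Pow(-49619, -1) = Rational(-1, 49619)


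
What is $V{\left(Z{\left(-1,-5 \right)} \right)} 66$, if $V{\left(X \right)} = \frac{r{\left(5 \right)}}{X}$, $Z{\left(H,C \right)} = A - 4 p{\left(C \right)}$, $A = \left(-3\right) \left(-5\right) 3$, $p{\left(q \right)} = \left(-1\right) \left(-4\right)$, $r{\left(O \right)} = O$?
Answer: $\frac{330}{29} \approx 11.379$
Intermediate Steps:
$p{\left(q \right)} = 4$
$A = 45$ ($A = 15 \cdot 3 = 45$)
$Z{\left(H,C \right)} = 29$ ($Z{\left(H,C \right)} = 45 - 16 = 29$)
$V{\left(X \right)} = \frac{5}{X}$
$V{\left(Z{\left(-1,-5 \right)} \right)} 66 = \frac{5}{29} \cdot 66 = \frac{330}{29}$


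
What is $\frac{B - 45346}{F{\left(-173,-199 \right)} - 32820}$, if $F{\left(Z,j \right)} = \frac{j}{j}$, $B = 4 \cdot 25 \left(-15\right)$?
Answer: $\frac{46846}{32819} \approx 1.4274$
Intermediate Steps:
$B = -1500$ ($B = 100 \left(-15\right) = -1500$)
$F{\left(Z,j \right)} = 1$
$\frac{B - 45346}{F{\left(-173,-199 \right)} - 32820} = \frac{-1500 - 45346}{1 - 32820} = - \frac{46846}{-32819} = \left(-46846\right) \left(- \frac{1}{32819}\right) = \frac{46846}{32819}$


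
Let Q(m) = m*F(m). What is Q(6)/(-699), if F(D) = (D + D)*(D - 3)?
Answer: -72/233 ≈ -0.30901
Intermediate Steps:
F(D) = 2*D*(-3 + D) (F(D) = (2*D)*(-3 + D) = 2*D*(-3 + D))
Q(m) = 2*m**2*(-3 + m) (Q(m) = m*(2*m*(-3 + m)) = 2*m**2*(-3 + m))
Q(6)/(-699) = (2*6**2*(-3 + 6))/(-699) = (2*36*3)*(-1/699) = 216*(-1/699) = -72/233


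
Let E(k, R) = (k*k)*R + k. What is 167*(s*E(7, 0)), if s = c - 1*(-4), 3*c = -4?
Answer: 9352/3 ≈ 3117.3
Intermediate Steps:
c = -4/3 (c = (⅓)*(-4) = -4/3 ≈ -1.3333)
s = 8/3 (s = -4/3 - 1*(-4) = -4/3 + 4 = 8/3 ≈ 2.6667)
E(k, R) = k + R*k² (E(k, R) = k²*R + k = R*k² + k = k + R*k²)
167*(s*E(7, 0)) = 167*(8*(7*(1 + 0*7))/3) = 167*(8*(7*(1 + 0))/3) = 167*(8*(7*1)/3) = 167*((8/3)*7) = 167*(56/3) = 9352/3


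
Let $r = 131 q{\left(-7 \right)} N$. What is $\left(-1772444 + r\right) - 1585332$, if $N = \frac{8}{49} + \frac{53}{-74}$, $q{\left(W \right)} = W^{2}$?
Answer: $- \frac{248738079}{74} \approx -3.3613 \cdot 10^{6}$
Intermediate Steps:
$N = - \frac{2005}{3626}$ ($N = 8 \cdot \frac{1}{49} + 53 \left(- \frac{1}{74}\right) = \frac{8}{49} - \frac{53}{74} = - \frac{2005}{3626} \approx -0.55295$)
$r = - \frac{262655}{74}$ ($r = 131 \left(-7\right)^{2} \left(- \frac{2005}{3626}\right) = 131 \cdot 49 \left(- \frac{2005}{3626}\right) = 6419 \left(- \frac{2005}{3626}\right) = - \frac{262655}{74} \approx -3549.4$)
$\left(-1772444 + r\right) - 1585332 = \left(-1772444 - \frac{262655}{74}\right) - 1585332 = - \frac{131423511}{74} - 1585332 = - \frac{248738079}{74}$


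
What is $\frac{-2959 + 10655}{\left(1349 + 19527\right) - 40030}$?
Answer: $- \frac{3848}{9577} \approx -0.4018$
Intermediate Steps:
$\frac{-2959 + 10655}{\left(1349 + 19527\right) - 40030} = \frac{7696}{20876 - 40030} = \frac{7696}{-19154} = 7696 \left(- \frac{1}{19154}\right) = - \frac{3848}{9577}$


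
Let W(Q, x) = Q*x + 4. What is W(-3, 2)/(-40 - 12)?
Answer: 1/26 ≈ 0.038462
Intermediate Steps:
W(Q, x) = 4 + Q*x
W(-3, 2)/(-40 - 12) = (4 - 3*2)/(-40 - 12) = (4 - 6)/(-52) = -1/52*(-2) = 1/26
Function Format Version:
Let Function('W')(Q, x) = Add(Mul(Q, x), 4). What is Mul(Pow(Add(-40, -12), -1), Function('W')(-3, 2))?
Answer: Rational(1, 26) ≈ 0.038462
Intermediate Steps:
Function('W')(Q, x) = Add(4, Mul(Q, x))
Mul(Pow(Add(-40, -12), -1), Function('W')(-3, 2)) = Mul(Pow(Add(-40, -12), -1), Add(4, Mul(-3, 2))) = Mul(Pow(-52, -1), Add(4, -6)) = Mul(Rational(-1, 52), -2) = Rational(1, 26)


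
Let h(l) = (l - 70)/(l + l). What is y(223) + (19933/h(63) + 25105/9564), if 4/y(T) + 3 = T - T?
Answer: -3431493463/9564 ≈ -3.5879e+5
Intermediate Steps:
y(T) = -4/3 (y(T) = 4/(-3 + (T - T)) = 4/(-3 + 0) = 4/(-3) = 4*(-⅓) = -4/3)
h(l) = (-70 + l)/(2*l) (h(l) = (-70 + l)/((2*l)) = (-70 + l)*(1/(2*l)) = (-70 + l)/(2*l))
y(223) + (19933/h(63) + 25105/9564) = -4/3 + (19933/(((½)*(-70 + 63)/63)) + 25105/9564) = -4/3 + (19933/(((½)*(1/63)*(-7))) + 25105*(1/9564)) = -4/3 + (19933/(-1/18) + 25105/9564) = -4/3 + (19933*(-18) + 25105/9564) = -4/3 + (-358794 + 25105/9564) = -4/3 - 3431480711/9564 = -3431493463/9564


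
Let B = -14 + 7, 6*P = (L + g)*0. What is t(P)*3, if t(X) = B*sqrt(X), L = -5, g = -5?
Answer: 0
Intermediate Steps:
P = 0 (P = ((-5 - 5)*0)/6 = (-10*0)/6 = (1/6)*0 = 0)
B = -7
t(X) = -7*sqrt(X)
t(P)*3 = -7*sqrt(0)*3 = -7*0*3 = 0*3 = 0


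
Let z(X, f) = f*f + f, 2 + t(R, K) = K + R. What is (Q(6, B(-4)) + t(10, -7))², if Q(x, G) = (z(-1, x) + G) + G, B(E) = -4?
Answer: 1225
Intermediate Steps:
t(R, K) = -2 + K + R (t(R, K) = -2 + (K + R) = -2 + K + R)
z(X, f) = f + f² (z(X, f) = f² + f = f + f²)
Q(x, G) = 2*G + x*(1 + x) (Q(x, G) = (x*(1 + x) + G) + G = (G + x*(1 + x)) + G = 2*G + x*(1 + x))
(Q(6, B(-4)) + t(10, -7))² = ((2*(-4) + 6*(1 + 6)) + (-2 - 7 + 10))² = ((-8 + 6*7) + 1)² = ((-8 + 42) + 1)² = (34 + 1)² = 35² = 1225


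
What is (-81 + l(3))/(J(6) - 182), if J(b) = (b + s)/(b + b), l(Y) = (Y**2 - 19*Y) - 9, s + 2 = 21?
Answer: 1656/2159 ≈ 0.76702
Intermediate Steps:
s = 19 (s = -2 + 21 = 19)
l(Y) = -9 + Y**2 - 19*Y
J(b) = (19 + b)/(2*b) (J(b) = (b + 19)/(b + b) = (19 + b)/((2*b)) = (19 + b)*(1/(2*b)) = (19 + b)/(2*b))
(-81 + l(3))/(J(6) - 182) = (-81 + (-9 + 3**2 - 19*3))/((1/2)*(19 + 6)/6 - 182) = (-81 + (-9 + 9 - 57))/((1/2)*(1/6)*25 - 182) = (-81 - 57)/(25/12 - 182) = -138/(-2159/12) = -138*(-12/2159) = 1656/2159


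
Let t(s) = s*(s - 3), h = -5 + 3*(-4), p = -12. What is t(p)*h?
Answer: -3060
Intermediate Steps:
h = -17 (h = -5 - 12 = -17)
t(s) = s*(-3 + s)
t(p)*h = -12*(-3 - 12)*(-17) = -12*(-15)*(-17) = 180*(-17) = -3060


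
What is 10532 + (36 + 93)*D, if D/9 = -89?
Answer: -92797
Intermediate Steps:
D = -801 (D = 9*(-89) = -801)
10532 + (36 + 93)*D = 10532 + (36 + 93)*(-801) = 10532 + 129*(-801) = 10532 - 103329 = -92797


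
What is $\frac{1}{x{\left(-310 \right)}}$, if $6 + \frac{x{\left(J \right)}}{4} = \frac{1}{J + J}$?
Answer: $- \frac{155}{3721} \approx -0.041655$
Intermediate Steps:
$x{\left(J \right)} = -24 + \frac{2}{J}$ ($x{\left(J \right)} = -24 + \frac{4}{J + J} = -24 + \frac{4}{2 J} = -24 + 4 \frac{1}{2 J} = -24 + \frac{2}{J}$)
$\frac{1}{x{\left(-310 \right)}} = \frac{1}{-24 + \frac{2}{-310}} = \frac{1}{-24 + 2 \left(- \frac{1}{310}\right)} = \frac{1}{-24 - \frac{1}{155}} = \frac{1}{- \frac{3721}{155}} = - \frac{155}{3721}$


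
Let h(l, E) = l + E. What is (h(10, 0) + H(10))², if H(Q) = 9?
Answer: 361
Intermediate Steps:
h(l, E) = E + l
(h(10, 0) + H(10))² = ((0 + 10) + 9)² = (10 + 9)² = 19² = 361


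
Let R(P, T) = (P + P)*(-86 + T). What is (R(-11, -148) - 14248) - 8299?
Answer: -17399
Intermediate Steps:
R(P, T) = 2*P*(-86 + T) (R(P, T) = (2*P)*(-86 + T) = 2*P*(-86 + T))
(R(-11, -148) - 14248) - 8299 = (2*(-11)*(-86 - 148) - 14248) - 8299 = (2*(-11)*(-234) - 14248) - 8299 = (5148 - 14248) - 8299 = -9100 - 8299 = -17399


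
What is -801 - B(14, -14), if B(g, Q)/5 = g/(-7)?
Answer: -791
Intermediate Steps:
B(g, Q) = -5*g/7 (B(g, Q) = 5*(g/(-7)) = 5*(g*(-⅐)) = 5*(-g/7) = -5*g/7)
-801 - B(14, -14) = -801 - (-5)*14/7 = -801 - 1*(-10) = -801 + 10 = -791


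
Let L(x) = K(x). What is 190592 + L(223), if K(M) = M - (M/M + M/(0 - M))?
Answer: 190815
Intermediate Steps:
K(M) = M (K(M) = M - (1 + M/((-M))) = M - (1 + M*(-1/M)) = M - (1 - 1) = M - 1*0 = M + 0 = M)
L(x) = x
190592 + L(223) = 190592 + 223 = 190815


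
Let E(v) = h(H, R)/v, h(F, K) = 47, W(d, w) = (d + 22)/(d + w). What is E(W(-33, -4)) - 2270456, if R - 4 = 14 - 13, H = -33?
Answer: -24973277/11 ≈ -2.2703e+6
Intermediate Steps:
R = 5 (R = 4 + (14 - 13) = 4 + 1 = 5)
W(d, w) = (22 + d)/(d + w)
E(v) = 47/v
E(W(-33, -4)) - 2270456 = 47/(((22 - 33)/(-33 - 4))) - 2270456 = 47/((-11/(-37))) - 2270456 = 47/((-1/37*(-11))) - 2270456 = 47/(11/37) - 2270456 = 47*(37/11) - 2270456 = 1739/11 - 2270456 = -24973277/11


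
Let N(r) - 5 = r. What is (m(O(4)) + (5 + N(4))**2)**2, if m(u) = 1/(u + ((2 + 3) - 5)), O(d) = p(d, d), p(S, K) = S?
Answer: 616225/16 ≈ 38514.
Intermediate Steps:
N(r) = 5 + r
O(d) = d
m(u) = 1/u (m(u) = 1/(u + (5 - 5)) = 1/(u + 0) = 1/u)
(m(O(4)) + (5 + N(4))**2)**2 = (1/4 + (5 + (5 + 4))**2)**2 = (1/4 + (5 + 9)**2)**2 = (1/4 + 14**2)**2 = (1/4 + 196)**2 = (785/4)**2 = 616225/16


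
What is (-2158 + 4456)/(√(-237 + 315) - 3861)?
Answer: -227502/382237 - 766*√78/4969081 ≈ -0.59655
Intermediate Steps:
(-2158 + 4456)/(√(-237 + 315) - 3861) = 2298/(√78 - 3861) = 2298/(-3861 + √78)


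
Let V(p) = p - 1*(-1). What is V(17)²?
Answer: 324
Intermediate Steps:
V(p) = 1 + p (V(p) = p + 1 = 1 + p)
V(17)² = (1 + 17)² = 18² = 324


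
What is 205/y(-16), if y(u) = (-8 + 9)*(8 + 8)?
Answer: 205/16 ≈ 12.813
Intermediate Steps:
y(u) = 16 (y(u) = 1*16 = 16)
205/y(-16) = 205/16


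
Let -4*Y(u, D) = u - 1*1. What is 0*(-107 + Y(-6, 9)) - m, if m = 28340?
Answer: -28340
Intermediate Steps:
Y(u, D) = ¼ - u/4 (Y(u, D) = -(u - 1*1)/4 = -(u - 1)/4 = -(-1 + u)/4 = ¼ - u/4)
0*(-107 + Y(-6, 9)) - m = 0*(-107 + (¼ - ¼*(-6))) - 1*28340 = 0*(-107 + (¼ + 3/2)) - 28340 = 0*(-107 + 7/4) - 28340 = 0*(-421/4) - 28340 = 0 - 28340 = -28340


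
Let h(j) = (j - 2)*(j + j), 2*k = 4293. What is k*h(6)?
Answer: 103032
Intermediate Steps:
k = 4293/2 (k = (½)*4293 = 4293/2 ≈ 2146.5)
h(j) = 2*j*(-2 + j) (h(j) = (-2 + j)*(2*j) = 2*j*(-2 + j))
k*h(6) = 4293*(2*6*(-2 + 6))/2 = 4293*(2*6*4)/2 = (4293/2)*48 = 103032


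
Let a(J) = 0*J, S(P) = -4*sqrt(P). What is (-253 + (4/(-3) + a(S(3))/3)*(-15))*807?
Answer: -188031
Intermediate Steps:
a(J) = 0
(-253 + (4/(-3) + a(S(3))/3)*(-15))*807 = (-253 + (4/(-3) + 0/3)*(-15))*807 = (-253 + (4*(-1/3) + 0*(1/3))*(-15))*807 = (-253 + (-4/3 + 0)*(-15))*807 = (-253 - 4/3*(-15))*807 = (-253 + 20)*807 = -233*807 = -188031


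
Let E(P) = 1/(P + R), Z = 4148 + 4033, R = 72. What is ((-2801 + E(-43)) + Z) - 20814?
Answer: -447585/29 ≈ -15434.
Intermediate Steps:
Z = 8181
E(P) = 1/(72 + P) (E(P) = 1/(P + 72) = 1/(72 + P))
((-2801 + E(-43)) + Z) - 20814 = ((-2801 + 1/(72 - 43)) + 8181) - 20814 = ((-2801 + 1/29) + 8181) - 20814 = (-81228/29 + 8181) - 20814 = 156021/29 - 20814 = -447585/29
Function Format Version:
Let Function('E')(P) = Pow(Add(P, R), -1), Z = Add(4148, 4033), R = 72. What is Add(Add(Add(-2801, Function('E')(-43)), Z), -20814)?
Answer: Rational(-447585, 29) ≈ -15434.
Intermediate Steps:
Z = 8181
Function('E')(P) = Pow(Add(72, P), -1) (Function('E')(P) = Pow(Add(P, 72), -1) = Pow(Add(72, P), -1))
Add(Add(Add(-2801, Function('E')(-43)), Z), -20814) = Add(Add(Add(-2801, Pow(Add(72, -43), -1)), 8181), -20814) = Add(Add(Add(-2801, Pow(29, -1)), 8181), -20814) = Add(Add(Add(-2801, Rational(1, 29)), 8181), -20814) = Add(Add(Rational(-81228, 29), 8181), -20814) = Add(Rational(156021, 29), -20814) = Rational(-447585, 29)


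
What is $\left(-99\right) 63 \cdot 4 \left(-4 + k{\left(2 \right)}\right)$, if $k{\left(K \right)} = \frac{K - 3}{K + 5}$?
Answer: $103356$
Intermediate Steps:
$k{\left(K \right)} = \frac{-3 + K}{5 + K}$
$\left(-99\right) 63 \cdot 4 \left(-4 + k{\left(2 \right)}\right) = \left(-99\right) 63 \cdot 4 \left(-4 + \frac{-3 + 2}{5 + 2}\right) = - 6237 \cdot 4 \left(-4 + \frac{1}{7} \left(-1\right)\right) = - 6237 \cdot 4 \left(-4 - \frac{1}{7}\right) = - 6237 \cdot 4 \left(- \frac{29}{7}\right) = \left(-6237\right) \left(- \frac{116}{7}\right) = 103356$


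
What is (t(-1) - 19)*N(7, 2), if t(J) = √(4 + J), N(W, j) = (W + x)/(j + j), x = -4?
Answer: -57/4 + 3*√3/4 ≈ -12.951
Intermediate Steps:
N(W, j) = (-4 + W)/(2*j) (N(W, j) = (W - 4)/(j + j) = (-4 + W)/((2*j)) = (-4 + W)*(1/(2*j)) = (-4 + W)/(2*j))
(t(-1) - 19)*N(7, 2) = (√(4 - 1) - 19)*((½)*(-4 + 7)/2) = (√3 - 19)*((½)*(½)*3) = (-19 + √3)*(¾) = -57/4 + 3*√3/4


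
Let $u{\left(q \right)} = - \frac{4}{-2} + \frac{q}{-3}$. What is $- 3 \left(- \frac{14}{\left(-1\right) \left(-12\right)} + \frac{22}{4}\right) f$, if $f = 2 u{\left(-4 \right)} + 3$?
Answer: $- \frac{377}{3} \approx -125.67$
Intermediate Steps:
$u{\left(q \right)} = 2 - \frac{q}{3}$ ($u{\left(q \right)} = \left(-4\right) \left(- \frac{1}{2}\right) + q \left(- \frac{1}{3}\right) = 2 - \frac{q}{3}$)
$f = \frac{29}{3}$ ($f = 2 \left(2 - - \frac{4}{3}\right) + 3 = 2 \left(2 + \frac{4}{3}\right) + 3 = 2 \cdot \frac{10}{3} + 3 = \frac{20}{3} + 3 = \frac{29}{3} \approx 9.6667$)
$- 3 \left(- \frac{14}{\left(-1\right) \left(-12\right)} + \frac{22}{4}\right) f = - 3 \left(- \frac{14}{\left(-1\right) \left(-12\right)} + \frac{22}{4}\right) \frac{29}{3} = - 3 \left(- \frac{14}{12} + 22 \cdot \frac{1}{4}\right) \frac{29}{3} = - 3 \left(\left(-14\right) \frac{1}{12} + \frac{11}{2}\right) \frac{29}{3} = - 3 \left(- \frac{7}{6} + \frac{11}{2}\right) \frac{29}{3} = \left(-3\right) \frac{13}{3} \cdot \frac{29}{3} = \left(-13\right) \frac{29}{3} = - \frac{377}{3}$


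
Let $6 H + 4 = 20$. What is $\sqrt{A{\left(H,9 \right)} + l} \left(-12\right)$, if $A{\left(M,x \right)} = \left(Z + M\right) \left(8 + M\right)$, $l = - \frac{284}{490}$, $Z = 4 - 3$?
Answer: $- \frac{4 \sqrt{424810}}{35} \approx -74.489$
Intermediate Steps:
$H = \frac{8}{3}$ ($H = - \frac{2}{3} + \frac{1}{6} \cdot 20 = - \frac{2}{3} + \frac{10}{3} = \frac{8}{3} \approx 2.6667$)
$Z = 1$
$l = - \frac{142}{245}$ ($l = \left(-284\right) \frac{1}{490} = - \frac{142}{245} \approx -0.57959$)
$A{\left(M,x \right)} = \left(1 + M\right) \left(8 + M\right)$
$\sqrt{A{\left(H,9 \right)} + l} \left(-12\right) = \sqrt{\left(8 + \left(\frac{8}{3}\right)^{2} + 9 \cdot \frac{8}{3}\right) - \frac{142}{245}} \left(-12\right) = \sqrt{\left(8 + \frac{64}{9} + 24\right) - \frac{142}{245}} \left(-12\right) = \sqrt{\frac{352}{9} - \frac{142}{245}} \left(-12\right) = \sqrt{\frac{84962}{2205}} \left(-12\right) = \frac{\sqrt{424810}}{105} \left(-12\right) = - \frac{4 \sqrt{424810}}{35}$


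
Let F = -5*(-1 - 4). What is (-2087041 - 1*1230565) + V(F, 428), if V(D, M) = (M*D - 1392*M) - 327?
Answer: -3903009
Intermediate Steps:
F = 25 (F = -5*(-5) = 25)
V(D, M) = -327 - 1392*M + D*M (V(D, M) = (D*M - 1392*M) - 327 = (-1392*M + D*M) - 327 = -327 - 1392*M + D*M)
(-2087041 - 1*1230565) + V(F, 428) = (-2087041 - 1*1230565) + (-327 - 1392*428 + 25*428) = (-2087041 - 1230565) + (-327 - 595776 + 10700) = -3317606 - 585403 = -3903009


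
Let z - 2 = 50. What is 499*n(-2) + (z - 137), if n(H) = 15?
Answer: 7400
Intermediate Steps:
z = 52 (z = 2 + 50 = 52)
499*n(-2) + (z - 137) = 499*15 + (52 - 137) = 7485 - 85 = 7400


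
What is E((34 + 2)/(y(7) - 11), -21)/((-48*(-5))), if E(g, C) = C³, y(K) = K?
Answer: -3087/80 ≈ -38.588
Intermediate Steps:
E((34 + 2)/(y(7) - 11), -21)/((-48*(-5))) = (-21)³/((-48*(-5))) = -9261/240 = -9261*1/240 = -3087/80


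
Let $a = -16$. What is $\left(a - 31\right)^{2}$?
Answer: $2209$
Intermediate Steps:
$\left(a - 31\right)^{2} = \left(-16 - 31\right)^{2} = \left(-47\right)^{2} = 2209$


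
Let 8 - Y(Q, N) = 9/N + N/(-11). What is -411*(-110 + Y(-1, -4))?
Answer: 1810455/44 ≈ 41147.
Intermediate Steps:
Y(Q, N) = 8 - 9/N + N/11 (Y(Q, N) = 8 - (9/N + N/(-11)) = 8 - (9/N + N*(-1/11)) = 8 - (9/N - N/11) = 8 + (-9/N + N/11) = 8 - 9/N + N/11)
-411*(-110 + Y(-1, -4)) = -411*(-110 + (8 - 9/(-4) + (1/11)*(-4))) = -411*(-110 + (8 - 9*(-1/4) - 4/11)) = -411*(-110 + (8 + 9/4 - 4/11)) = -411*(-110 + 435/44) = -411*(-4405/44) = 1810455/44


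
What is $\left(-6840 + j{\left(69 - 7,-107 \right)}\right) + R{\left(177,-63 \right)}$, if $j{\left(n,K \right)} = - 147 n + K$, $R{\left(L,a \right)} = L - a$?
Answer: $-15821$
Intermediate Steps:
$j{\left(n,K \right)} = K - 147 n$
$\left(-6840 + j{\left(69 - 7,-107 \right)}\right) + R{\left(177,-63 \right)} = \left(-6840 - \left(107 + 147 \left(69 - 7\right)\right)\right) + \left(177 - -63\right) = \left(-6840 - \left(107 + 147 \left(69 - 7\right)\right)\right) + \left(177 + 63\right) = \left(-6840 - 9221\right) + 240 = -16061 + 240 = -15821$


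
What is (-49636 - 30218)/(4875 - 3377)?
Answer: -39927/749 ≈ -53.307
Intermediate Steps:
(-49636 - 30218)/(4875 - 3377) = -79854/1498 = -79854*1/1498 = -39927/749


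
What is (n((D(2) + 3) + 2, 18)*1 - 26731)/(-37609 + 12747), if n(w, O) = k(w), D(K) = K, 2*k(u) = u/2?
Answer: 106917/99448 ≈ 1.0751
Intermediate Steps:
k(u) = u/4 (k(u) = (u/2)/2 = u/4)
n(w, O) = w/4
(n((D(2) + 3) + 2, 18)*1 - 26731)/(-37609 + 12747) = ((((2 + 3) + 2)/4)*1 - 26731)/(-37609 + 12747) = (((5 + 2)/4)*1 - 26731)/(-24862) = (((1/4)*7)*1 - 26731)*(-1/24862) = ((7/4)*1 - 26731)*(-1/24862) = (7/4 - 26731)*(-1/24862) = -106917/4*(-1/24862) = 106917/99448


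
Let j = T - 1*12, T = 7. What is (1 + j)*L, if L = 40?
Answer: -160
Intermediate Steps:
j = -5 (j = 7 - 1*12 = 7 - 12 = -5)
(1 + j)*L = (1 - 5)*40 = -4*40 = -160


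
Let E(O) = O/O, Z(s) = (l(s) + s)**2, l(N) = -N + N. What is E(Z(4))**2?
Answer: 1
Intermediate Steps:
l(N) = 0
Z(s) = s**2 (Z(s) = (0 + s)**2 = s**2)
E(O) = 1
E(Z(4))**2 = 1**2 = 1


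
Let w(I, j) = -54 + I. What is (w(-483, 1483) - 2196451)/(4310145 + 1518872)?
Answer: -2196988/5829017 ≈ -0.37691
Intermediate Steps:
(w(-483, 1483) - 2196451)/(4310145 + 1518872) = ((-54 - 483) - 2196451)/(4310145 + 1518872) = (-537 - 2196451)/5829017 = -2196988*1/5829017 = -2196988/5829017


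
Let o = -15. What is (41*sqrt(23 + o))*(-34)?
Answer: -2788*sqrt(2) ≈ -3942.8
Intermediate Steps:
(41*sqrt(23 + o))*(-34) = (41*sqrt(23 - 15))*(-34) = (41*sqrt(8))*(-34) = (41*(2*sqrt(2)))*(-34) = (82*sqrt(2))*(-34) = -2788*sqrt(2)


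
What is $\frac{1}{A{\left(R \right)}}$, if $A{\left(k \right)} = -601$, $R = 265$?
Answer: $- \frac{1}{601} \approx -0.0016639$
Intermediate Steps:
$\frac{1}{A{\left(R \right)}} = \frac{1}{-601} = - \frac{1}{601}$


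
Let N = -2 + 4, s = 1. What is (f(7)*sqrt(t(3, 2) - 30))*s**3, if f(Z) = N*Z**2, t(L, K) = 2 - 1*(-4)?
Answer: 196*I*sqrt(6) ≈ 480.1*I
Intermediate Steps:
N = 2
t(L, K) = 6 (t(L, K) = 2 + 4 = 6)
f(Z) = 2*Z**2
(f(7)*sqrt(t(3, 2) - 30))*s**3 = ((2*7**2)*sqrt(6 - 30))*1**3 = ((2*49)*sqrt(-24))*1 = (98*(2*I*sqrt(6)))*1 = (196*I*sqrt(6))*1 = 196*I*sqrt(6)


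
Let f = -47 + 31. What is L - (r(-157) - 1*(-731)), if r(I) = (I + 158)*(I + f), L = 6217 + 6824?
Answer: 12483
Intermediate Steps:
f = -16
L = 13041
r(I) = (-16 + I)*(158 + I) (r(I) = (I + 158)*(I - 16) = (158 + I)*(-16 + I) = (-16 + I)*(158 + I))
L - (r(-157) - 1*(-731)) = 13041 - ((-2528 + (-157)**2 + 142*(-157)) - 1*(-731)) = 13041 - ((-2528 + 24649 - 22294) + 731) = 13041 - (-173 + 731) = 13041 - 1*558 = 13041 - 558 = 12483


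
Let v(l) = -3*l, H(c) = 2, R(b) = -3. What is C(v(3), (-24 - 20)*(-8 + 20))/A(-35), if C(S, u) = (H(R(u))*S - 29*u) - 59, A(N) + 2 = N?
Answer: -15235/37 ≈ -411.76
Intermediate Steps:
A(N) = -2 + N
C(S, u) = -59 - 29*u + 2*S (C(S, u) = (2*S - 29*u) - 59 = (-29*u + 2*S) - 59 = -59 - 29*u + 2*S)
C(v(3), (-24 - 20)*(-8 + 20))/A(-35) = (-59 - 29*(-24 - 20)*(-8 + 20) + 2*(-3*3))/(-2 - 35) = (-59 - (-1276)*12 + 2*(-9))/(-37) = (-59 - 29*(-528) - 18)*(-1/37) = (-59 + 15312 - 18)*(-1/37) = 15235*(-1/37) = -15235/37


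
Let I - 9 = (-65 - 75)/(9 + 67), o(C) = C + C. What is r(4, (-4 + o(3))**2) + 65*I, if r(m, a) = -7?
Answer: 8707/19 ≈ 458.26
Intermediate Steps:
o(C) = 2*C
I = 136/19 (I = 9 + (-65 - 75)/(9 + 67) = 9 - 140/76 = 9 - 140*1/76 = 9 - 35/19 = 136/19 ≈ 7.1579)
r(4, (-4 + o(3))**2) + 65*I = -7 + 65*(136/19) = -7 + 8840/19 = 8707/19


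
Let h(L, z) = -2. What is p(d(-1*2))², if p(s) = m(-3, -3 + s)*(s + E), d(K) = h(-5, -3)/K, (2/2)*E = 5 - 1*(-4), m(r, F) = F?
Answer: 400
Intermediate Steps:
E = 9 (E = 5 - 1*(-4) = 5 + 4 = 9)
d(K) = -2/K
p(s) = (-3 + s)*(9 + s) (p(s) = (-3 + s)*(s + 9) = (-3 + s)*(9 + s))
p(d(-1*2))² = ((-3 - 2/((-1*2)))*(9 - 2/((-1*2))))² = ((-3 - 2/(-2))*(9 - 2/(-2)))² = ((-3 - 2*(-½))*(9 - 2*(-½)))² = ((-3 + 1)*(9 + 1))² = (-2*10)² = (-20)² = 400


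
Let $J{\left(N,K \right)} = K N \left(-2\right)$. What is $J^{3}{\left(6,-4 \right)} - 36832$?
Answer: $73760$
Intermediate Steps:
$J{\left(N,K \right)} = - 2 K N$
$J^{3}{\left(6,-4 \right)} - 36832 = \left(\left(-2\right) \left(-4\right) 6\right)^{3} - 36832 = 48^{3} - 36832 = 110592 - 36832 = 73760$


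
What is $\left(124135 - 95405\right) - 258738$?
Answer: $-230008$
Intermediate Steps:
$\left(124135 - 95405\right) - 258738 = 28730 - 258738 = -230008$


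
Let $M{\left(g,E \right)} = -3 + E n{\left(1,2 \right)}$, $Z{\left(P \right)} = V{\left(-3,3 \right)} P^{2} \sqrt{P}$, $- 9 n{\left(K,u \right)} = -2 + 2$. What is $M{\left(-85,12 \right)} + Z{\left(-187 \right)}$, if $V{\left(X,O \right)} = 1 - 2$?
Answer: $-3 - 34969 i \sqrt{187} \approx -3.0 - 4.7819 \cdot 10^{5} i$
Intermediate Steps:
$V{\left(X,O \right)} = -1$
$n{\left(K,u \right)} = 0$ ($n{\left(K,u \right)} = - \frac{-2 + 2}{9} = \left(- \frac{1}{9}\right) 0 = 0$)
$Z{\left(P \right)} = - P^{\frac{5}{2}}$ ($Z{\left(P \right)} = - P^{2} \sqrt{P} = - P^{\frac{5}{2}}$)
$M{\left(g,E \right)} = -3$ ($M{\left(g,E \right)} = -3 + E 0 = -3 + 0 = -3$)
$M{\left(-85,12 \right)} + Z{\left(-187 \right)} = -3 - \left(-187\right)^{\frac{5}{2}} = -3 - 34969 i \sqrt{187}$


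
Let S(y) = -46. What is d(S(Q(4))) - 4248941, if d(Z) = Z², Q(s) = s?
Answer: -4246825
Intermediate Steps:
d(S(Q(4))) - 4248941 = (-46)² - 4248941 = 2116 - 4248941 = -4246825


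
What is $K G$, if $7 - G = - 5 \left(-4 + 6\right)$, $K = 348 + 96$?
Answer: $7548$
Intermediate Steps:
$K = 444$
$G = 17$ ($G = 7 - - 5 \left(-4 + 6\right) = 7 - \left(-5\right) 2 = 7 - -10 = 7 + 10 = 17$)
$K G = 444 \cdot 17 = 7548$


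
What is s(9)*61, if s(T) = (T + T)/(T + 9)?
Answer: 61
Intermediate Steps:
s(T) = 2*T/(9 + T) (s(T) = (2*T)/(9 + T) = 2*T/(9 + T))
s(9)*61 = (2*9/(9 + 9))*61 = (2*9/18)*61 = (2*9*(1/18))*61 = 1*61 = 61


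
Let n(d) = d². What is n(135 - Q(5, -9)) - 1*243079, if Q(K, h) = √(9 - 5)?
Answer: -225390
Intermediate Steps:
Q(K, h) = 2 (Q(K, h) = √4 = 2)
n(135 - Q(5, -9)) - 1*243079 = (135 - 1*2)² - 1*243079 = (135 - 2)² - 243079 = 133² - 243079 = 17689 - 243079 = -225390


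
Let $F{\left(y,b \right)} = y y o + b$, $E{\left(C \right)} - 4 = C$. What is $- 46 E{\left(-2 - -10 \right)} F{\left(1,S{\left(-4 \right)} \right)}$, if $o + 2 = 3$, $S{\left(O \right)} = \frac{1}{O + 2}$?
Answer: $-276$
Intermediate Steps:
$S{\left(O \right)} = \frac{1}{2 + O}$
$o = 1$ ($o = -2 + 3 = 1$)
$E{\left(C \right)} = 4 + C$
$F{\left(y,b \right)} = b + y^{2}$ ($F{\left(y,b \right)} = y y 1 + b = y^{2} \cdot 1 + b = y^{2} + b = b + y^{2}$)
$- 46 E{\left(-2 - -10 \right)} F{\left(1,S{\left(-4 \right)} \right)} = - 46 \left(4 - -8\right) \left(\frac{1}{2 - 4} + 1^{2}\right) = - 46 \left(4 + \left(-2 + 10\right)\right) \left(\frac{1}{-2} + 1\right) = - 46 \left(4 + 8\right) \left(- \frac{1}{2} + 1\right) = \left(-46\right) 12 \cdot \frac{1}{2} = \left(-552\right) \frac{1}{2} = -276$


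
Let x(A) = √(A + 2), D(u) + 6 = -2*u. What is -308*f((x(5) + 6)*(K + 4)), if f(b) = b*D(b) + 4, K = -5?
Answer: 14168 + 5544*√7 ≈ 28836.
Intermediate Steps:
D(u) = -6 - 2*u
x(A) = √(2 + A)
f(b) = 4 + b*(-6 - 2*b) (f(b) = b*(-6 - 2*b) + 4 = 4 + b*(-6 - 2*b))
-308*f((x(5) + 6)*(K + 4)) = -308*(4 - 2*(√(2 + 5) + 6)*(-5 + 4)*(3 + (√(2 + 5) + 6)*(-5 + 4))) = -308*(4 - 2*(√7 + 6)*(-1)*(3 + (√7 + 6)*(-1))) = -308*(4 - 2*(6 + √7)*(-1)*(3 + (6 + √7)*(-1))) = -308*(4 - 2*(-6 - √7)*(3 + (-6 - √7))) = -308*(4 - 2*(-6 - √7)*(-3 - √7)) = -1232 + 616*(-6 - √7)*(-3 - √7)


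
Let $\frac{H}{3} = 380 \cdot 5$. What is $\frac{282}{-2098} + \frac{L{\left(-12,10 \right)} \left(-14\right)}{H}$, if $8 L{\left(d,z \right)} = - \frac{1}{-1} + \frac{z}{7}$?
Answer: $- \frac{3232633}{23917200} \approx -0.13516$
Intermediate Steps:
$H = 5700$ ($H = 3 \cdot 380 \cdot 5 = 3 \cdot 1900 = 5700$)
$L{\left(d,z \right)} = \frac{1}{8} + \frac{z}{56}$ ($L{\left(d,z \right)} = \frac{- \frac{1}{-1} + \frac{z}{7}}{8} = \frac{\left(-1\right) \left(-1\right) + z \frac{1}{7}}{8} = \frac{1 + \frac{z}{7}}{8} = \frac{1}{8} + \frac{z}{56}$)
$\frac{282}{-2098} + \frac{L{\left(-12,10 \right)} \left(-14\right)}{H} = \frac{282}{-2098} + \frac{\left(\frac{1}{8} + \frac{1}{56} \cdot 10\right) \left(-14\right)}{5700} = 282 \left(- \frac{1}{2098}\right) + \left(\frac{1}{8} + \frac{5}{28}\right) \left(-14\right) \frac{1}{5700} = - \frac{141}{1049} + \frac{17}{56} \left(-14\right) \frac{1}{5700} = - \frac{141}{1049} - \frac{17}{22800} = - \frac{3232633}{23917200}$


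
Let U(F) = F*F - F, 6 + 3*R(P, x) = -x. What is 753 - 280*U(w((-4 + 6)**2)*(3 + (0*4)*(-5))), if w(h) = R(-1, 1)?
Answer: -14927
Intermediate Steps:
R(P, x) = -2 - x/3 (R(P, x) = -2 + (-x)/3 = -2 - x/3)
w(h) = -7/3 (w(h) = -2 - 1/3*1 = -2 - 1/3 = -7/3)
U(F) = F**2 - F
753 - 280*U(w((-4 + 6)**2)*(3 + (0*4)*(-5))) = 753 - 280*(-7*(3 + (0*4)*(-5))/3)*(-1 - 7*(3 + (0*4)*(-5))/3) = 753 - 280*(-7*(3 + 0*(-5))/3)*(-1 - 7*(3 + 0*(-5))/3) = 753 - 280*(-7*(3 + 0)/3)*(-1 - 7*(3 + 0)/3) = 753 - 280*(-7/3*3)*(-1 - 7/3*3) = 753 - 280*(-7*(-1 - 7)) = 753 - 280*(-7*(-8)) = 753 - 280*56 = 753 - 1*15680 = 753 - 15680 = -14927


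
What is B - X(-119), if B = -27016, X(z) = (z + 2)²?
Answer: -40705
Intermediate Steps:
X(z) = (2 + z)²
B - X(-119) = -27016 - (2 - 119)² = -27016 - 1*(-117)² = -27016 - 1*13689 = -27016 - 13689 = -40705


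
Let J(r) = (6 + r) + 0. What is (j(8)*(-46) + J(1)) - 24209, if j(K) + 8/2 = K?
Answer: -24386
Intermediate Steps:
j(K) = -4 + K
J(r) = 6 + r
(j(8)*(-46) + J(1)) - 24209 = ((-4 + 8)*(-46) + (6 + 1)) - 24209 = (4*(-46) + 7) - 24209 = (-184 + 7) - 24209 = -177 - 24209 = -24386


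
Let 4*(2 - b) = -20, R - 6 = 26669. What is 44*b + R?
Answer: 26983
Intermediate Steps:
R = 26675 (R = 6 + 26669 = 26675)
b = 7 (b = 2 - ¼*(-20) = 2 + 5 = 7)
44*b + R = 44*7 + 26675 = 308 + 26675 = 26983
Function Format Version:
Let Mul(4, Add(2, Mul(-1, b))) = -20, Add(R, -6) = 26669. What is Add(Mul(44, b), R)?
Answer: 26983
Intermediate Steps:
R = 26675 (R = Add(6, 26669) = 26675)
b = 7 (b = Add(2, Mul(Rational(-1, 4), -20)) = Add(2, 5) = 7)
Add(Mul(44, b), R) = Add(Mul(44, 7), 26675) = Add(308, 26675) = 26983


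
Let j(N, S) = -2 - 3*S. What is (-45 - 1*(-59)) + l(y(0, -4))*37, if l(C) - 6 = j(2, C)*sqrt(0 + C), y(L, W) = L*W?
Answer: 236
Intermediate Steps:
l(C) = 6 + sqrt(C)*(-2 - 3*C) (l(C) = 6 + (-2 - 3*C)*sqrt(0 + C) = 6 + (-2 - 3*C)*sqrt(C) = 6 + sqrt(C)*(-2 - 3*C))
(-45 - 1*(-59)) + l(y(0, -4))*37 = (-45 - 1*(-59)) + (6 - sqrt(0*(-4))*(2 + 3*(0*(-4))))*37 = (-45 + 59) + (6 - sqrt(0)*(2 + 3*0))*37 = 14 + (6 - 1*0*(2 + 0))*37 = 14 + (6 - 1*0*2)*37 = 14 + (6 + 0)*37 = 14 + 6*37 = 14 + 222 = 236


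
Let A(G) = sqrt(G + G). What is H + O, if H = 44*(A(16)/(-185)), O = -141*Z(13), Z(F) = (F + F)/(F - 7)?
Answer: -611 - 176*sqrt(2)/185 ≈ -612.35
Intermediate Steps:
Z(F) = 2*F/(-7 + F) (Z(F) = (2*F)/(-7 + F) = 2*F/(-7 + F))
A(G) = sqrt(2)*sqrt(G) (A(G) = sqrt(2*G) = sqrt(2)*sqrt(G))
O = -611 (O = -282*13/(-7 + 13) = -282*13/6 = -141*13/3 = -611)
H = -176*sqrt(2)/185 (H = 44*((sqrt(2)*sqrt(16))/(-185)) = 44*((sqrt(2)*4)*(-1/185)) = 44*((4*sqrt(2))*(-1/185)) = 44*(-4*sqrt(2)/185) = -176*sqrt(2)/185 ≈ -1.3454)
H + O = -176*sqrt(2)/185 - 611 = -611 - 176*sqrt(2)/185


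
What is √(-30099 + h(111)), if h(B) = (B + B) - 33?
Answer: I*√29910 ≈ 172.95*I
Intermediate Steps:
h(B) = -33 + 2*B (h(B) = 2*B - 33 = -33 + 2*B)
√(-30099 + h(111)) = √(-30099 + (-33 + 2*111)) = √(-30099 + (-33 + 222)) = √(-30099 + 189) = √(-29910) = I*√29910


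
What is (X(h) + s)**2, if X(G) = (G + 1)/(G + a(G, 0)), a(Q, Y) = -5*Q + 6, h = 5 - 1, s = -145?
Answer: 84681/4 ≈ 21170.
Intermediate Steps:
h = 4
a(Q, Y) = 6 - 5*Q
X(G) = (1 + G)/(6 - 4*G) (X(G) = (G + 1)/(G + (6 - 5*G)) = (1 + G)/(6 - 4*G))
(X(h) + s)**2 = ((-1 - 1*4)/(2*(-3 + 2*4)) - 145)**2 = ((-1 - 4)/(2*(-3 + 8)) - 145)**2 = ((1/2)*(-5)/5 - 145)**2 = ((1/2)*(1/5)*(-5) - 145)**2 = (-1/2 - 145)**2 = (-291/2)**2 = 84681/4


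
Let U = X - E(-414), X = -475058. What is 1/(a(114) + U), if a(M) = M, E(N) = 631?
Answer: -1/475575 ≈ -2.1027e-6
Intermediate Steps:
U = -475689 (U = -475058 - 1*631 = -475058 - 631 = -475689)
1/(a(114) + U) = 1/(114 - 475689) = 1/(-475575) = -1/475575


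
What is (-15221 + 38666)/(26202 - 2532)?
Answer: 521/526 ≈ 0.99049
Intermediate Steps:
(-15221 + 38666)/(26202 - 2532) = 23445/23670 = 23445*(1/23670) = 521/526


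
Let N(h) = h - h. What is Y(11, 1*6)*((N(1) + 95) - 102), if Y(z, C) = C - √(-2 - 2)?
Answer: -42 + 14*I ≈ -42.0 + 14.0*I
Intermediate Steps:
N(h) = 0
Y(z, C) = C - 2*I (Y(z, C) = C - √(-4) = C - 2*I)
Y(11, 1*6)*((N(1) + 95) - 102) = (1*6 - 2*I)*((0 + 95) - 102) = (6 - 2*I)*(95 - 102) = (6 - 2*I)*(-7) = -42 + 14*I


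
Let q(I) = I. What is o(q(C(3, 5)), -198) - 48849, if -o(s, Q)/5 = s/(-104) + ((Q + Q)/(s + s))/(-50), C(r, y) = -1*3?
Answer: -25398123/520 ≈ -48843.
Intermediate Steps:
C(r, y) = -3
o(s, Q) = 5*s/104 + Q/(10*s) (o(s, Q) = -5*(s/(-104) + ((Q + Q)/(s + s))/(-50)) = -5*(s*(-1/104) + ((2*Q)/((2*s)))*(-1/50)) = -5*(-s/104 + ((2*Q)*(1/(2*s)))*(-1/50)) = -5*(-s/104 + (Q/s)*(-1/50)) = -5*(-s/104 - Q/(50*s)) = 5*s/104 + Q/(10*s))
o(q(C(3, 5)), -198) - 48849 = ((5/104)*(-3) + (1/10)*(-198)/(-3)) - 48849 = (-15/104 + (1/10)*(-198)*(-1/3)) - 48849 = (-15/104 + 33/5) - 48849 = 3357/520 - 48849 = -25398123/520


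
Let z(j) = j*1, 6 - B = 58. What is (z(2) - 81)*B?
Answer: 4108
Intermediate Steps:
B = -52 (B = 6 - 1*58 = 6 - 58 = -52)
z(j) = j
(z(2) - 81)*B = (2 - 81)*(-52) = -79*(-52) = 4108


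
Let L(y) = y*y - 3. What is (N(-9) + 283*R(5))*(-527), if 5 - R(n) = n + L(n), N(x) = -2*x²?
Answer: 3366476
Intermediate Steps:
L(y) = -3 + y² (L(y) = y² - 3 = -3 + y²)
R(n) = 8 - n - n² (R(n) = 5 - (n + (-3 + n²)) = 5 - (-3 + n + n²) = 5 + (3 - n - n²) = 8 - n - n²)
(N(-9) + 283*R(5))*(-527) = (-2*(-9)² + 283*(8 - 1*5 - 1*5²))*(-527) = (-2*81 + 283*(8 - 5 - 1*25))*(-527) = (-162 + 283*(8 - 5 - 25))*(-527) = (-162 + 283*(-22))*(-527) = (-162 - 6226)*(-527) = -6388*(-527) = 3366476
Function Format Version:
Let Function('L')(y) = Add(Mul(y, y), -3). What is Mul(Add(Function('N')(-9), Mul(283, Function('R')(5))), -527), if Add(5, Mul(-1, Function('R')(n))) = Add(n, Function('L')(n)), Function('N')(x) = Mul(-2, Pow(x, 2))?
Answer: 3366476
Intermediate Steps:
Function('L')(y) = Add(-3, Pow(y, 2)) (Function('L')(y) = Add(Pow(y, 2), -3) = Add(-3, Pow(y, 2)))
Function('R')(n) = Add(8, Mul(-1, n), Mul(-1, Pow(n, 2))) (Function('R')(n) = Add(5, Mul(-1, Add(n, Add(-3, Pow(n, 2))))) = Add(5, Mul(-1, Add(-3, n, Pow(n, 2)))) = Add(5, Add(3, Mul(-1, n), Mul(-1, Pow(n, 2)))) = Add(8, Mul(-1, n), Mul(-1, Pow(n, 2))))
Mul(Add(Function('N')(-9), Mul(283, Function('R')(5))), -527) = Mul(Add(Mul(-2, Pow(-9, 2)), Mul(283, Add(8, Mul(-1, 5), Mul(-1, Pow(5, 2))))), -527) = Mul(Add(Mul(-2, 81), Mul(283, Add(8, -5, Mul(-1, 25)))), -527) = Mul(Add(-162, Mul(283, Add(8, -5, -25))), -527) = Mul(Add(-162, Mul(283, -22)), -527) = Mul(Add(-162, -6226), -527) = Mul(-6388, -527) = 3366476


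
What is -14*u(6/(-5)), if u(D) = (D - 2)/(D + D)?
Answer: -56/3 ≈ -18.667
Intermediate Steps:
u(D) = (-2 + D)/(2*D) (u(D) = (-2 + D)/((2*D)) = (-2 + D)*(1/(2*D)) = (-2 + D)/(2*D))
-14*u(6/(-5)) = -7*(-2 + 6/(-5))/(6/(-5)) = -7*(-2 + 6*(-⅕))/(6*(-⅕)) = -7*(-2 - 6/5)/(-6/5) = -7*(-5)*(-16)/(6*5) = -14*4/3 = -56/3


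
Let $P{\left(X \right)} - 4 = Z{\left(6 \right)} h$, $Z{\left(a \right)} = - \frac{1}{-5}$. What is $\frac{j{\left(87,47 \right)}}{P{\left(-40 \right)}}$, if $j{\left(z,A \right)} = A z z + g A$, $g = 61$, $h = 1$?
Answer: $\frac{256150}{3} \approx 85383.0$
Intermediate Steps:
$Z{\left(a \right)} = \frac{1}{5}$ ($Z{\left(a \right)} = \left(-1\right) \left(- \frac{1}{5}\right) = \frac{1}{5}$)
$j{\left(z,A \right)} = 61 A + A z^{2}$ ($j{\left(z,A \right)} = A z z + 61 A = A z^{2} + 61 A = 61 A + A z^{2}$)
$P{\left(X \right)} = \frac{21}{5}$ ($P{\left(X \right)} = 4 + \frac{1}{5} \cdot 1 = 4 + \frac{1}{5} = \frac{21}{5}$)
$\frac{j{\left(87,47 \right)}}{P{\left(-40 \right)}} = \frac{47 \left(61 + 87^{2}\right)}{\frac{21}{5}} = 47 \left(61 + 7569\right) \frac{5}{21} = 47 \cdot 7630 \cdot \frac{5}{21} = 358610 \cdot \frac{5}{21} = \frac{256150}{3}$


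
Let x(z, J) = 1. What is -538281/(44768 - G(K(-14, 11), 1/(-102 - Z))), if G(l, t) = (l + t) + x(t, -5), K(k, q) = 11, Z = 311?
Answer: -222310053/18484229 ≈ -12.027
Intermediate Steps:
G(l, t) = 1 + l + t (G(l, t) = (l + t) + 1 = 1 + l + t)
-538281/(44768 - G(K(-14, 11), 1/(-102 - Z))) = -538281/(44768 - (1 + 11 + 1/(-102 - 1*311))) = -538281/(44768 - (1 + 11 + 1/(-102 - 311))) = -538281/(44768 - (1 + 11 + 1/(-413))) = -538281/(44768 - (1 + 11 - 1/413)) = -538281/(44768 - 1*4955/413) = -538281/(44768 - 4955/413) = -538281/18484229/413 = -538281*413/18484229 = -222310053/18484229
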